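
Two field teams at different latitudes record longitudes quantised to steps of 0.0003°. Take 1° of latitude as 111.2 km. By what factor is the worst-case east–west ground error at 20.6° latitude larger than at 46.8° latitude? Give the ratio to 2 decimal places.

With a 0.0003° grid the true value lies within half a step, ±0.0003°/2 = ±0.00015°, of the stored one.
Error at 20.6° = 0.00015° × 111200 × cos 20.6° ≈ 16.68 × 0.9361 = 15.613 m.
At 46.8°: 0.00015° × 111200 × cos 46.8° = 0.00015 × 111200 × 0.6845 ≈ 11.418 m.
The ratio reduces to cos 20.6° / cos 46.8° = 0.9361/0.6845 ≈ 1.3674.

1.37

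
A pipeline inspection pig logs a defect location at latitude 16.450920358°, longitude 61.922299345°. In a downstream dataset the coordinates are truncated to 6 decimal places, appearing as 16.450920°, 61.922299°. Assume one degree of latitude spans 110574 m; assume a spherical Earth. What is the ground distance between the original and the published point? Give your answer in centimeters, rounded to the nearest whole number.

Δlat = 16.450920358 − 16.450920 = +0.000000358°; Δlon = 61.922299345 − 61.922299 = +0.000000345°.
North–south shift: 0.000000358 × 110574 = 0.0395855 m.
East–west at this latitude: 0.000000345° × 110574 × cos 16.4509° ≈ 0.000000345 × 106047 = 0.0365864 m.
Combined displacement = (0.0395855² + 0.0365864²)^½ ≈ 0.0539034 m.
That is 0.0539034 m = 5.3903 cm.

5 centimeters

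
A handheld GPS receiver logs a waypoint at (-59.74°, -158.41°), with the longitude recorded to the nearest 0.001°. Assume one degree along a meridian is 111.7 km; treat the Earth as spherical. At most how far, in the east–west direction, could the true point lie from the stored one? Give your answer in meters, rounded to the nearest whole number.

28 meters

Rounding to 3 decimal places leaves the longitude within ±0.0005° of the true value.
At latitude 59.74° a degree of longitude spans 111700 m × cos 59.74° = 111700 × 0.5039 ≈ 56288.4 m.
So at most 0.0005° × 56288.4 ≈ 28.1442 m east–west.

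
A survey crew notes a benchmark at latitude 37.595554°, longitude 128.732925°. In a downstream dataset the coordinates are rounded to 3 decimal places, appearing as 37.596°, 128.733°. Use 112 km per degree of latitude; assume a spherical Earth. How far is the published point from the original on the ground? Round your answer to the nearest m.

50 m

The latitude changed by -0.000446° and the longitude by -0.000075°.
N–S: -0.000446° × 112000 m/° = -49.952 m.
East–west at this latitude: -0.000075° × 112000 × cos 37.596° ≈ -0.000075 × 88741.2 = -6.65559 m.
Hypotenuse of the two orthogonal shifts: √(49.952² + 6.65559²) = 50.3934 m.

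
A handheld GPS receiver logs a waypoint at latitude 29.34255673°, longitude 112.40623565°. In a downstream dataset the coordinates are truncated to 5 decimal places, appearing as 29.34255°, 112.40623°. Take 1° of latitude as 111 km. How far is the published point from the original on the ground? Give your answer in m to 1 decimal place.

Δlat = 29.34255673 − 29.34255 = +0.00000673°; Δlon = 112.40623565 − 112.40623 = +0.00000565°.
North–south shift: 0.00000673 × 111000 = 0.74703 m.
East–west at this latitude: 0.00000565° × 111000 × cos 29.3425° ≈ 0.00000565 × 96759.3 = 0.54669 m.
Distance: √(0.74703² + 0.54669²) ≈ 0.925702 m.

0.9 m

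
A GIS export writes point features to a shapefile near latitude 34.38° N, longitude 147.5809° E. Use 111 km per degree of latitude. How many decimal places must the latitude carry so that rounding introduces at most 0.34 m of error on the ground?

6 decimal places

One degree of latitude covers 111000 m.
Rounding to N decimal places gives at most 0.5 × 10⁻ᴺ degrees of error, i.e. 0.5 × 10⁻ᴺ × 111000 m.
Setting 55500 × 10⁻ᴺ ≤ 0.34 gives 10ᴺ ≥ 1.632e+05, i.e. N ≥ 5.21.
At 5 places the error can reach 0.555 m, but 6 places keeps it to 0.0555 m.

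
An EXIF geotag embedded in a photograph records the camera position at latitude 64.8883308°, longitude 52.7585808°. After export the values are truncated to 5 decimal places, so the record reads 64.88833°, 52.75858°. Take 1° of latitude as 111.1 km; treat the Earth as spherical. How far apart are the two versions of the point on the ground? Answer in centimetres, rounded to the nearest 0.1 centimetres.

9.7 centimetres

Δlat = 64.8883308 − 64.88833 = +0.0000008°; Δlon = 52.7585808 − 52.75858 = +0.0000008°.
North–south shift: 0.0000008 × 111100 = 0.08888 m.
E–W at 64.8883°: 0.0000008° × 111100 × cos 64.8883° = 0.0000008 × 111100 × 0.4244 ≈ 0.0377192 m.
Distance: √(0.08888² + 0.0377192²) ≈ 0.0965526 m.
That is 0.0965526 m = 9.6553 cm.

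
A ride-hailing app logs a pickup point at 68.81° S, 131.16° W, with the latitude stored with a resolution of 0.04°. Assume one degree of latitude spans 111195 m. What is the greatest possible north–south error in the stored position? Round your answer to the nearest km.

2 km

With a 0.04° grid the true value lies within half a step, ±0.04°/2 = ±0.02°, of the stored one.
North–south distance: 0.02° × 111195 m/° = 2223.9 m.
That is 2223.9 m = 2.2239 km.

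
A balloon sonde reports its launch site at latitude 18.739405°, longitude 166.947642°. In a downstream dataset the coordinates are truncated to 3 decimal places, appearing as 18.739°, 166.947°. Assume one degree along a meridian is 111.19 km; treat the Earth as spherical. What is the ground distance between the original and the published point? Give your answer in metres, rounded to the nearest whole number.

Δlat = 18.739405 − 18.739 = +0.000405°; Δlon = 166.947642 − 166.947 = +0.000642°.
North–south shift: 0.000405 × 111190 = 45.032 m.
East–west at this latitude: 0.000642° × 111190 × cos 18.739° ≈ 0.000642 × 105296 = 67.6 m.
Distance: √(45.032² + 67.6²) ≈ 81.2259 m.

81 metres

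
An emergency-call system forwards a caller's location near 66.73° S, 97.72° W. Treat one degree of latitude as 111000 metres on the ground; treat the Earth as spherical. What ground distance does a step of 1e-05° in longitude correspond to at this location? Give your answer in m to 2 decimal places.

0.44 m

1e-05° of longitude at 66.73° is 1e-05 × 111000 × cos 66.73° ≈ 1e-05 × 43852.2 = 0.438522 m.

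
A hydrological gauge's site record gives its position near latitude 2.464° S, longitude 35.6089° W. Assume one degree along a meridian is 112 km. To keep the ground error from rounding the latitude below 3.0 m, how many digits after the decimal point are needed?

5

One degree of latitude covers 112000 m.
With N decimal places the half-ulp bound is 0.5·10⁻ᴺ°, or 0.5·10⁻ᴺ × 112000 m on the ground.
Setting 56000 × 10⁻ᴺ ≤ 3.0 gives 10ᴺ ≥ 1.867e+04, i.e. N ≥ 4.27.
At 4 places the error can reach 5.6 m, but 5 places keeps it to 0.56 m.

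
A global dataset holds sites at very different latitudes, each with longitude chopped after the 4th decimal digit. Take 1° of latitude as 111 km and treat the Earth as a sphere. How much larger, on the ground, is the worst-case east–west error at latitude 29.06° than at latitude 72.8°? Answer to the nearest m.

6 m

Truncating at 4 decimal places can drop up to a full unit in the last place, so the longitude may be off by as much as 0.0001°.
Error at 29.06° = 0.0001° × 111000 × cos 29.06° ≈ 11.1 × 0.8741 = 9.7026 m.
Error at 72.8° = 0.0001° × 111000 × cos 72.8° ≈ 11.1 × 0.2957 = 3.2824 m.
Difference: 9.7026 − 3.2824 = 6.4203 m.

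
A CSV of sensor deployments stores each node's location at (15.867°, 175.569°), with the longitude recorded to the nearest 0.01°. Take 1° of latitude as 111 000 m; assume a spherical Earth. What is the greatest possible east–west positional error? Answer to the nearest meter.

534 meters

Rounding to 2 decimal places leaves the longitude within ±0.005° of the true value.
Parallels shrink by cos φ, so at 15.867° a degree of longitude is 111000 × 0.9619 ≈ 106771 m.
East–west error: 0.005° × 106771 m/° ≈ 533.854 m.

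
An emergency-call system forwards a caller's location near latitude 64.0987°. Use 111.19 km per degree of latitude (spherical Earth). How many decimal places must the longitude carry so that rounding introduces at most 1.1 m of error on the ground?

5 decimal places

At 64.0987° one degree of longitude covers 111190 × cos 64.0987° ≈ 111190 × 0.4368 ≈ 48570.3 m.
N decimal places → at most half a unit in the last place, 0.5 × 10⁻ᴺ° = 48570.3/2 × 10⁻ᴺ m.
Setting 24285.1 × 10⁻ᴺ ≤ 1.1 gives 10ᴺ ≥ 2.208e+04, i.e. N ≥ 4.34.
At 4 places the error can reach 2.43 m, but 5 places keeps it to 0.243 m.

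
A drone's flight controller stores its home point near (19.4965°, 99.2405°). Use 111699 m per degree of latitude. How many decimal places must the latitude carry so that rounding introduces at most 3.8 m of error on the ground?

5 decimal places

One degree of latitude covers 111699 m.
With N decimal places the half-ulp bound is 0.5·10⁻ᴺ°, or 0.5·10⁻ᴺ × 111699 m on the ground.
Setting 55849.5 × 10⁻ᴺ ≤ 3.8 gives 10ᴺ ≥ 1.47e+04, i.e. N ≥ 4.17.
At 4 places the error can reach 5.58 m, but 5 places keeps it to 0.558 m.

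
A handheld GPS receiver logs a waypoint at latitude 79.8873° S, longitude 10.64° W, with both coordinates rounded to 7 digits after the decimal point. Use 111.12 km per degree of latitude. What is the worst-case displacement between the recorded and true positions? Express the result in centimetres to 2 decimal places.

Rounding to 7 decimal places leaves each coordinate within ±5e-08° of the true value.
North–south component: 5e-08° × 111120 = 0.005556 m.
East–west component at 79.8873°: 5e-08° × 111120 × cos 79.8873° ≈ 5e-08 × 19511 ≈ 0.00097555 m.
The two errors are perpendicular, so the maximum displacement is √(0.005556² + 0.00097555²) ≈ 0.005641 m.
That is 0.005641 m = 0.5641 cm.

0.56 centimetres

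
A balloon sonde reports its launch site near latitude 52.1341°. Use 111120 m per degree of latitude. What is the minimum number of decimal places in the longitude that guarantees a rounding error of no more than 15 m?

At 52.1341° one degree of longitude covers 111120 × cos 52.1341° ≈ 111120 × 0.6138 ≈ 68207.2 m.
Rounding to N decimal places gives at most 0.5 × 10⁻ᴺ degrees of error, i.e. 0.5 × 10⁻ᴺ × 68207.2 m.
Need 0.5 × 68207.2 × 10⁻ᴺ ≤ 15 → 10⁻ᴺ ≤ 4.398e-04, so N ≥ 3.36.
N = 3 would give 34.1 m (too coarse); N = 4 gives 3.41 m ≤ 15 m.

4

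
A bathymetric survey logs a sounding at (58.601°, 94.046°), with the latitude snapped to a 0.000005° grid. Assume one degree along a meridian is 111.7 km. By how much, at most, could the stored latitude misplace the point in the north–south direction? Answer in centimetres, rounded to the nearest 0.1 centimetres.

27.9 centimetres

With a 0.000005° grid the true value lies within half a step, ±0.000005°/2 = ±2.5e-06°, of the stored one.
So the N–S error is at most 2.5e-06 × 111700 = 0.27925 m.
That is 0.27925 m = 27.925 cm.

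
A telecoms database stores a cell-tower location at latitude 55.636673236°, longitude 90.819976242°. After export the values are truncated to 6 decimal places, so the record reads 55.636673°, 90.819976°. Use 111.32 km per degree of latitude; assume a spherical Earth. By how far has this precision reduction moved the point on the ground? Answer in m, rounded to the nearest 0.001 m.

Δlat = 55.636673236 − 55.636673 = +0.000000236°; Δlon = 90.819976242 − 90.819976 = +0.000000242°.
North–south shift: 0.000000236 × 111320 = 0.0262715 m.
E–W at 55.6367°: 0.000000242° × 111320 × cos 55.6367° = 0.000000242 × 111320 × 0.5644 ≈ 0.0152057 m.
Hypotenuse of the two orthogonal shifts: √(0.0262715² + 0.0152057²) = 0.0303547 m.

0.030 m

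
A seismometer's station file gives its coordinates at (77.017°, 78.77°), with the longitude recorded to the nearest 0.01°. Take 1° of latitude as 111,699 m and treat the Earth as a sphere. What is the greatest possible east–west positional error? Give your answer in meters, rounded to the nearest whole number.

125 meters

Rounding to 2 decimal places leaves the longitude within ±0.005° of the true value.
Parallels shrink by cos φ, so at 77.017° a degree of longitude is 111699 × 0.2247 ≈ 25094.5 m.
Maximum E–W displacement: 0.005 × 25094.5 = 125.473 m.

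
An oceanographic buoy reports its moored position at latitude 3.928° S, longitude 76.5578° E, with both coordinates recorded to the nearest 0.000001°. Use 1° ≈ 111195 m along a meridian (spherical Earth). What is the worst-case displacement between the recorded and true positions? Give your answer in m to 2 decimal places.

0.08 m

Rounding to 6 decimal places leaves each coordinate within ±5e-07° of the true value.
N–S: 5e-07° × 111195 m/° = 0.0555975 m.
East–west component at 3.928°: 5e-07° × 111195 × cos 3.928° ≈ 5e-07 × 110934 ≈ 0.0554669 m.
Combining orthogonally: (0.0555975² + 0.0554669²)^½ ≈ 0.0785344 m.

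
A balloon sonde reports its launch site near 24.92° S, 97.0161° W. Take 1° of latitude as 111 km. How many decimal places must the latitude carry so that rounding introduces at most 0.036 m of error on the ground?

7

One degree of latitude covers 111000 m.
N decimal places → at most half a unit in the last place, 0.5 × 10⁻ᴺ° = 111000/2 × 10⁻ᴺ m.
Need 0.5 × 111000 × 10⁻ᴺ ≤ 0.036 → 10⁻ᴺ ≤ 6.486e-07, so N ≥ 6.19.
At 6 places the error can reach 0.0555 m, but 7 places keeps it to 0.00555 m.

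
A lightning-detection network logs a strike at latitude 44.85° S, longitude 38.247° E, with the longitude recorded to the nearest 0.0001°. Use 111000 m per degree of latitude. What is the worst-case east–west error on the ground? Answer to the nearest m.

4 m

Rounding to 4 decimal places leaves the longitude within ±5e-05° of the true value.
At latitude 44.85° a degree of longitude spans 111000 m × cos 44.85° = 111000 × 0.7090 ≈ 78694.1 m.
East–west error: 5e-05° × 78694.1 m/° ≈ 3.9347 m.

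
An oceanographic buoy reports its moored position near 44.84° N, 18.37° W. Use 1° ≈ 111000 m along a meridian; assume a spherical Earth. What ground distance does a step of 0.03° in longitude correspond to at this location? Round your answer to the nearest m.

One degree of longitude here spans 111000 × cos 44.84° = 111000 × 0.7091 ≈ 78707.7 m; 0.03° of that is 2361.23 m.

2361 m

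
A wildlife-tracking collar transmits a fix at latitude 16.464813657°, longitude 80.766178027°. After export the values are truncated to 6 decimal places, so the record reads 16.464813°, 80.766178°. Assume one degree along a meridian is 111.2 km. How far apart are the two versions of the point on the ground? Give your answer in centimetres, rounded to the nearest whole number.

7 centimetres

Δlat = 16.464813657 − 16.464813 = +0.000000657°; Δlon = 80.766178027 − 80.766178 = +0.000000027°.
N–S: 0.000000657° × 111200 m/° = 0.0730584 m.
East–west at this latitude: 0.000000027° × 111200 × cos 16.4648° ≈ 0.000000027 × 106640 = 0.00287928 m.
Distance: √(0.0730584² + 0.00287928²) ≈ 0.0731151 m.
That is 0.0731151 m = 7.3115 cm.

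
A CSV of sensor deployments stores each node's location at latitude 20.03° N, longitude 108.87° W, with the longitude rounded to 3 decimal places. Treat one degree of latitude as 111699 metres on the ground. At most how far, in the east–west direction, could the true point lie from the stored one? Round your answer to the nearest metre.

52 metres

Rounding to 3 decimal places leaves the longitude within ±0.0005° of the true value.
One degree of longitude at 20.03° is 111699 × cos 20.03° ≈ 111699 × 0.9395 = 104943 m.
So at most 0.0005° × 104943 ≈ 52.4714 m east–west.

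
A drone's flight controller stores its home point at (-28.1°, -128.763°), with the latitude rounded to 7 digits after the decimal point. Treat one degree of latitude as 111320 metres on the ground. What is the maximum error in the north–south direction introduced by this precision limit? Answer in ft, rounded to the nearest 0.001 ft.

Rounding to 7 decimal places leaves the latitude within ±5e-08° of the true value.
Along the meridian that is 5e-08° × 111320 m/° = 0.005566 m.
In feet: 0.005566 m ÷ 0.3048 ≈ 0.018261 ft.

0.018 ft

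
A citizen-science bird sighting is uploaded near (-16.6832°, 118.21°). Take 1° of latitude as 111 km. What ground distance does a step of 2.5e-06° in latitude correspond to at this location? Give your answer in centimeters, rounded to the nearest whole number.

28 centimeters

Along a meridian 2.5e-06° is 2.5e-06 × 111000 = 0.2775 m.
That is 0.2775 m = 27.75 cm.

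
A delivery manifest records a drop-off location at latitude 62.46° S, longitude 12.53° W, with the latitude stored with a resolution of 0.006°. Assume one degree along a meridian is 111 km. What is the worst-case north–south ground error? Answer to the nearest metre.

With a 0.006° grid the true value lies within half a step, ±0.006°/2 = ±0.003°, of the stored one.
Along the meridian that is 0.003° × 111000 m/° = 333 m.

333 metres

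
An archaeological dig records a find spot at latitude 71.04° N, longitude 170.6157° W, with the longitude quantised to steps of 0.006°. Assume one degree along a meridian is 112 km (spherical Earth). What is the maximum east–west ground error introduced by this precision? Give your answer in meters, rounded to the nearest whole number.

109 meters

With a 0.006° grid the true value lies within half a step, ±0.006°/2 = ±0.003°, of the stored one.
Parallels shrink by cos φ, so at 71.04° a degree of longitude is 112000 × 0.3249 ≈ 36389.7 m.
So at most 0.003° × 36389.7 ≈ 109.169 m east–west.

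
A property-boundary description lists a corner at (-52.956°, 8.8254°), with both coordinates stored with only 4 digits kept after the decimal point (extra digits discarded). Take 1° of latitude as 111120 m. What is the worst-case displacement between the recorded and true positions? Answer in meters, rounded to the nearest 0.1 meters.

Truncating at 4 decimal places can drop up to a full unit in the last place, so each coordinate may be off by as much as 0.0001°.
N–S: 0.0001° × 111120 m/° = 11.112 m.
E–W at 52.956°: 0.0001° × 111120 × cos 52.956° = 0.0001 × 111120 × 0.6024 ≈ 6.69418 m.
Combining orthogonally: (11.112² + 6.69418²)^½ ≈ 12.9726 m.

13.0 meters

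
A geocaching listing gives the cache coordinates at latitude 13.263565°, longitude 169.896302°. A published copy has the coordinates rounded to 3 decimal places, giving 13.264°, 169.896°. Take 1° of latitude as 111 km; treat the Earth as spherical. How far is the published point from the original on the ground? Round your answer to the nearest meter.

58 meters

The latitude changed by -0.000435° and the longitude by +0.000302°.
North–south shift: -0.000435 × 111000 = -48.285 m.
E–W at 13.264°: 0.000302° × 111000 × cos 13.264° = 0.000302 × 111000 × 0.9733 ≈ 32.6277 m.
Combined displacement = (48.285² + 32.6277²)^½ ≈ 58.2753 m.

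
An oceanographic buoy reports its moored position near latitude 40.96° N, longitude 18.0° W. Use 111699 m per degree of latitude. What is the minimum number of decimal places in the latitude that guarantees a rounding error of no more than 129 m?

3

One degree of latitude covers 111699 m.
Rounding to N decimal places gives at most 0.5 × 10⁻ᴺ degrees of error, i.e. 0.5 × 10⁻ᴺ × 111699 m.
Need 0.5 × 111699 × 10⁻ᴺ ≤ 129 → 10⁻ᴺ ≤ 2.310e-03, so N ≥ 2.64.
At 2 places the error can reach 558 m, but 3 places keeps it to 55.8 m.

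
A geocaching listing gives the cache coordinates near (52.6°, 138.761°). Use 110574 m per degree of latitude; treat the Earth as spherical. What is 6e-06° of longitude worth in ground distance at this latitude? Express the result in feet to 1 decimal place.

1.3 feet

6e-06° of longitude at 52.6° is 6e-06 × 110574 × cos 52.6° ≈ 6e-06 × 67160 = 0.40296 m.
In feet: 0.40296 m ÷ 0.3048 ≈ 1.322 ft.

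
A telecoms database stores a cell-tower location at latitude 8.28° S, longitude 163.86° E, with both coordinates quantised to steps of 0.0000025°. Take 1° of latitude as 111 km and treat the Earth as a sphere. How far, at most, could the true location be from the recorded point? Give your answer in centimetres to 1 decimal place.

With a 0.0000025° grid the true value lies within half a step, ±0.0000025°/2 = ±1.25e-06°, of the stored one.
North–south component: 1.25e-06° × 111000 = 0.13875 m.
East–west component at 8.28°: 1.25e-06° × 111000 × cos 8.28° ≈ 1.25e-06 × 109843 ≈ 0.137304 m.
The two errors are perpendicular, so the maximum displacement is √(0.13875² + 0.137304²) ≈ 0.195202 m.
That is 0.195202 m = 19.52 cm.

19.5 centimetres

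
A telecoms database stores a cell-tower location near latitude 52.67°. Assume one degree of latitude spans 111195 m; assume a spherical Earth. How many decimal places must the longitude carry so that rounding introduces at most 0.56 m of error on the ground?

At 52.67° one degree of longitude covers 111195 × cos 52.67° ≈ 111195 × 0.6064 ≈ 67429.2 m.
N decimal places → at most half a unit in the last place, 0.5 × 10⁻ᴺ° = 67429.2/2 × 10⁻ᴺ m.
Setting 33714.6 × 10⁻ᴺ ≤ 0.56 gives 10ᴺ ≥ 6.02e+04, i.e. N ≥ 4.78.
At 4 places the error can reach 3.37 m, but 5 places keeps it to 0.337 m.

5 decimal places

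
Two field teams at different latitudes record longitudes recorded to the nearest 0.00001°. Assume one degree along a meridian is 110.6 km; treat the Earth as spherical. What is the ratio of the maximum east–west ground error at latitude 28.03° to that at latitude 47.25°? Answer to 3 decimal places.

Rounding to 5 decimal places leaves the longitude within ±5e-06° of the true value.
Error at 28.03° = 5e-06° × 110600 × cos 28.03° ≈ 0.553 × 0.8827 = 0.48813 m.
Error at 47.25° = 5e-06° × 110600 × cos 47.25° ≈ 0.553 × 0.6788 = 0.37538 m.
The ratio reduces to cos 28.03° / cos 47.25° = 0.8827/0.6788 ≈ 1.3004.

1.300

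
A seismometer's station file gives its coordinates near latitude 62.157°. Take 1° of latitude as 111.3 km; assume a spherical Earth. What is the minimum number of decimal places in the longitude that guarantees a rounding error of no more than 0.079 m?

At 62.157° one degree of longitude covers 111300 × cos 62.157° ≈ 111300 × 0.4671 ≈ 51982.7 m.
Rounding to N decimal places gives at most 0.5 × 10⁻ᴺ degrees of error, i.e. 0.5 × 10⁻ᴺ × 51982.7 m.
Need 0.5 × 51982.7 × 10⁻ᴺ ≤ 0.079 → 10⁻ᴺ ≤ 3.039e-06, so N ≥ 5.52.
So 6 decimal places suffice (0.026 m); 5 would allow up to 0.26 m.

6 decimal places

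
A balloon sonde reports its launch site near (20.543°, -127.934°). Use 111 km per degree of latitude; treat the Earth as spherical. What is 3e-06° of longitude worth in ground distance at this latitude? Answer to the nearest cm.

One degree of longitude here spans 111000 × cos 20.543° = 111000 × 0.9364 ≈ 103941 m; 3e-06° of that is 0.311824 m.
That is 0.311824 m = 31.182 cm.

31 cm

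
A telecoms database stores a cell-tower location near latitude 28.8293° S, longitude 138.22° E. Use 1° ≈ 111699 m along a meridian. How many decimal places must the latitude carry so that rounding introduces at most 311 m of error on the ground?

3

One degree of latitude covers 111699 m.
N decimal places → at most half a unit in the last place, 0.5 × 10⁻ᴺ° = 111699/2 × 10⁻ᴺ m.
Need 0.5 × 111699 × 10⁻ᴺ ≤ 311 → 10⁻ᴺ ≤ 5.569e-03, so N ≥ 2.25.
At 2 places the error can reach 558 m, but 3 places keeps it to 55.8 m.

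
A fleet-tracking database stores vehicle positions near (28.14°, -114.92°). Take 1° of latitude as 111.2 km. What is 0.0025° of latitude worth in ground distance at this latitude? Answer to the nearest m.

278 m

Along a meridian 0.0025° is 0.0025 × 111200 = 278 m.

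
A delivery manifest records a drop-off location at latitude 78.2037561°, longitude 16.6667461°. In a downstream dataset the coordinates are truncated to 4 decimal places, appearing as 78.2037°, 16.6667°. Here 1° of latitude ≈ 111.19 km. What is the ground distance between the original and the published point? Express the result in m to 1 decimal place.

Δlat = 78.2037561 − 78.2037 = +0.0000561°; Δlon = 16.6667461 − 16.6667 = +0.0000461°.
N–S: 0.0000561° × 111190 m/° = 6.23776 m.
East–west at this latitude: 0.0000461° × 111190 × cos 78.2037° ≈ 0.0000461 × 22730.9 = 1.04789 m.
Combined displacement = (6.23776² + 1.04789²)^½ ≈ 6.32517 m.

6.3 m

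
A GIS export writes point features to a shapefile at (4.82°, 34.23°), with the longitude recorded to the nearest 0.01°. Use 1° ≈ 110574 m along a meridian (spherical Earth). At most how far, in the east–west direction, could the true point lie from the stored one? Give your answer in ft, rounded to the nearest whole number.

1807 ft

Rounding to 2 decimal places leaves the longitude within ±0.005° of the true value.
At latitude 4.82° a degree of longitude spans 110574 m × cos 4.82° = 110574 × 0.9965 ≈ 110183 m.
East–west error: 0.005° × 110183 m/° ≈ 550.915 m.
In feet: 550.915 m ÷ 0.3048 ≈ 1807.5 ft.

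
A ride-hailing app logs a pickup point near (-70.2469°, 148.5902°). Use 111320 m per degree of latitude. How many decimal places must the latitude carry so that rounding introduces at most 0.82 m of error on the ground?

One degree of latitude covers 111320 m.
With N decimal places the half-ulp bound is 0.5·10⁻ᴺ°, or 0.5·10⁻ᴺ × 111320 m on the ground.
Setting 55660 × 10⁻ᴺ ≤ 0.82 gives 10ᴺ ≥ 6.788e+04, i.e. N ≥ 4.83.
At 4 places the error can reach 5.57 m, but 5 places keeps it to 0.557 m.

5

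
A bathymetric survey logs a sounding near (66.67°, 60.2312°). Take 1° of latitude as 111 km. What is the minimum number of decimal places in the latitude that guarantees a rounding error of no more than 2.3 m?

One degree of latitude covers 111000 m.
Rounding to N decimal places gives at most 0.5 × 10⁻ᴺ degrees of error, i.e. 0.5 × 10⁻ᴺ × 111000 m.
Need 0.5 × 111000 × 10⁻ᴺ ≤ 2.3 → 10⁻ᴺ ≤ 4.144e-05, so N ≥ 4.38.
So 5 decimal places suffice (0.555 m); 4 would allow up to 5.55 m.

5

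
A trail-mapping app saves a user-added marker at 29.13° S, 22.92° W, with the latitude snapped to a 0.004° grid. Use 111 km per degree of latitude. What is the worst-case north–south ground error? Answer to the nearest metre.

With a 0.004° grid the true value lies within half a step, ±0.004°/2 = ±0.002°, of the stored one.
North–south distance: 0.002° × 111000 m/° = 222 m.

222 metres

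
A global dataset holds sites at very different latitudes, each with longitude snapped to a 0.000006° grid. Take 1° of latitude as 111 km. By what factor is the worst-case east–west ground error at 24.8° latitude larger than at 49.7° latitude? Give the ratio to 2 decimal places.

1.40

With a 0.000006° grid the true value lies within half a step, ±0.000006°/2 = ±3e-06°, of the stored one.
At 24.8°: 3e-06° × 111000 × cos 24.8° = 3e-06 × 111000 × 0.9078 ≈ 0.30229 m.
At 49.7°: 3e-06° × 111000 × cos 49.7° = 3e-06 × 111000 × 0.6468 ≈ 0.21538 m.
Ratio: 0.30229 / 0.21538 = cos 24.8° / cos 49.7° ≈ 1.4035.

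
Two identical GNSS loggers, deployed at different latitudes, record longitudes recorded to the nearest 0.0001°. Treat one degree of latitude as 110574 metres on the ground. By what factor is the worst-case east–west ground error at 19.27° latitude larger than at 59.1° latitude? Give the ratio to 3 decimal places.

Rounding to 4 decimal places leaves the longitude within ±5e-05° of the true value.
At 19.27°: 5e-05° × 110574 × cos 19.27° = 5e-05 × 110574 × 0.9440 ≈ 5.2189 m.
At 59.1°: 5e-05° × 110574 × cos 59.1° = 5e-05 × 110574 × 0.5135 ≈ 2.8392 m.
The ratio reduces to cos 19.27° / cos 59.1° = 0.9440/0.5135 ≈ 1.8382.

1.838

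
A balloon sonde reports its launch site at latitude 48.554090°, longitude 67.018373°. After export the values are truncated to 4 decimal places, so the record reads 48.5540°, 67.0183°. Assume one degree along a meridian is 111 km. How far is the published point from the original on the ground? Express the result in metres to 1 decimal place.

The latitude changed by +0.000090° and the longitude by +0.000073°.
N–S: 0.000090° × 111000 m/° = 9.99 m.
East–west at this latitude: 0.000073° × 111000 × cos 48.554° ≈ 0.000073 × 73472.4 = 5.36349 m.
Distance: √(9.99² + 5.36349²) ≈ 11.3387 m.

11.3 metres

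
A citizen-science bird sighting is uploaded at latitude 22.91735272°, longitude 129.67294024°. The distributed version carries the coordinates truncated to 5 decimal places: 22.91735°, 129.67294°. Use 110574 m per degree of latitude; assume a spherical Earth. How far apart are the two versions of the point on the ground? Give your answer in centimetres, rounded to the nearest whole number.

Δlat = 22.91735272 − 22.91735 = +0.00000272°; Δlon = 129.67294024 − 129.67294 = +0.00000024°.
N–S: 0.00000272° × 110574 m/° = 0.300761 m.
E–W at 22.9173°: 0.00000024° × 110574 × cos 22.9173° = 0.00000024 × 110574 × 0.9211 ≈ 0.0244431 m.
Hypotenuse of the two orthogonal shifts: √(0.300761² + 0.0244431²) = 0.301753 m.
That is 0.301753 m = 30.175 cm.

30 centimetres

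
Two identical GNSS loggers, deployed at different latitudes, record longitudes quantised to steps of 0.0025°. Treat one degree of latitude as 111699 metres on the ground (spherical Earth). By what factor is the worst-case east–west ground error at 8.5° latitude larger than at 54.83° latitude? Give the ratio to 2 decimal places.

1.72

With a 0.0025° grid the true value lies within half a step, ±0.0025°/2 = ±0.00125°, of the stored one.
Error at 8.5° = 0.00125° × 111699 × cos 8.5° ≈ 139.62 × 0.9890 = 138.09 m.
At 54.83°: 0.00125° × 111699 × cos 54.83° = 0.00125 × 111699 × 0.5760 ≈ 80.424 m.
The ratio reduces to cos 8.5° / cos 54.83° = 0.9890/0.5760 ≈ 1.7170.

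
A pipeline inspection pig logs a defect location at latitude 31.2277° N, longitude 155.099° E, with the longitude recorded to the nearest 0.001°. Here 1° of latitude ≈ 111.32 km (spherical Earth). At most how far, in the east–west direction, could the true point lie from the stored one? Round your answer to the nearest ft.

156 ft

Rounding to 3 decimal places leaves the longitude within ±0.0005° of the true value.
Parallels shrink by cos φ, so at 31.2277° a degree of longitude is 111320 × 0.8551 ≈ 95191.3 m.
So at most 0.0005° × 95191.3 ≈ 47.5956 m east–west.
In feet: 47.5956 m ÷ 0.3048 ≈ 156.15 ft.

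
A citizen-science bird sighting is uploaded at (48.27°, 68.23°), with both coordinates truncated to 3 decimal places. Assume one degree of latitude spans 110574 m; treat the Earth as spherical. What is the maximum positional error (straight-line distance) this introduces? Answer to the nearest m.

133 m

Truncating at 3 decimal places can drop up to a full unit in the last place, so each coordinate may be off by as much as 0.001°.
N–S: 0.001° × 110574 m/° = 110.574 m.
East–west component at 48.27°: 0.001° × 110574 × cos 48.27° ≈ 0.001 × 73600.4 ≈ 73.6004 m.
The two errors are perpendicular, so the maximum displacement is √(110.574² + 73.6004²) ≈ 132.829 m.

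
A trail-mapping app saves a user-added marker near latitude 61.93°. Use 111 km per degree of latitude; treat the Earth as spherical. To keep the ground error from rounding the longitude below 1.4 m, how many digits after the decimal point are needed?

At 61.93° one degree of longitude covers 111000 × cos 61.93° ≈ 111000 × 0.4705 ≈ 52231 m.
With N decimal places the half-ulp bound is 0.5·10⁻ᴺ°, or 0.5·10⁻ᴺ × 52231 m on the ground.
Setting 26115.5 × 10⁻ᴺ ≤ 1.4 gives 10ᴺ ≥ 1.865e+04, i.e. N ≥ 4.27.
N = 4 would give 2.61 m (too coarse); N = 5 gives 0.261 m ≤ 1.4 m.

5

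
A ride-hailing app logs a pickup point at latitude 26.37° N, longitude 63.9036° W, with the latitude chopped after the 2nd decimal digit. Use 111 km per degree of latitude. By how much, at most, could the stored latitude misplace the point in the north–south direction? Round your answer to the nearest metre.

1110 metres

Truncating at 2 decimal places can drop up to a full unit in the last place, so the latitude may be off by as much as 0.01°.
So the N–S error is at most 0.01 × 111000 = 1110 m.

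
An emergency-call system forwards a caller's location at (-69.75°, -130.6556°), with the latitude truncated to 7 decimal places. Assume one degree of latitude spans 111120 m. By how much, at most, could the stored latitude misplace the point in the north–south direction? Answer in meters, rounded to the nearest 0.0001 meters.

Truncating at 7 decimal places can drop up to a full unit in the last place, so the latitude may be off by as much as 1e-07°.
North–south distance: 1e-07° × 111120 m/° = 0.011112 m.

0.0111 meters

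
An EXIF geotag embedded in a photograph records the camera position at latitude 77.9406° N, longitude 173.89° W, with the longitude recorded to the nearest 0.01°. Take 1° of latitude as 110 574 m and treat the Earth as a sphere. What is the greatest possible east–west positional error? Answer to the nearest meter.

116 meters

Rounding to 2 decimal places leaves the longitude within ±0.005° of the true value.
At latitude 77.9406° a degree of longitude spans 110574 m × cos 77.9406° = 110574 × 0.2089 ≈ 23101.7 m.
So at most 0.005° × 23101.7 ≈ 115.509 m east–west.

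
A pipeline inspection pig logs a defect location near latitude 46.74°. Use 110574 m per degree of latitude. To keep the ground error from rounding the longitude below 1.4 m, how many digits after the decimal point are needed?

5 decimal places

At 46.74° one degree of longitude covers 110574 × cos 46.74° ≈ 110574 × 0.6853 ≈ 75777.5 m.
Rounding to N decimal places gives at most 0.5 × 10⁻ᴺ degrees of error, i.e. 0.5 × 10⁻ᴺ × 75777.5 m.
Need 0.5 × 75777.5 × 10⁻ᴺ ≤ 1.4 → 10⁻ᴺ ≤ 3.695e-05, so N ≥ 4.43.
At 4 places the error can reach 3.79 m, but 5 places keeps it to 0.379 m.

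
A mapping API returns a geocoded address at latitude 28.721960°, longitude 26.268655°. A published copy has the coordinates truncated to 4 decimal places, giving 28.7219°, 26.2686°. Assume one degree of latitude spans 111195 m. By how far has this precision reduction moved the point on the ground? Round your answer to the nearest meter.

Δlat = 28.721960 − 28.7219 = +0.000060°; Δlon = 26.268655 − 26.2686 = +0.000055°.
N–S: 0.000060° × 111195 m/° = 6.6717 m.
East–west at this latitude: 0.000055° × 111195 × cos 28.7219° ≈ 0.000055 × 97513.9 = 5.36326 m.
Combined displacement = (6.6717² + 5.36326²)^½ ≈ 8.56015 m.

9 meters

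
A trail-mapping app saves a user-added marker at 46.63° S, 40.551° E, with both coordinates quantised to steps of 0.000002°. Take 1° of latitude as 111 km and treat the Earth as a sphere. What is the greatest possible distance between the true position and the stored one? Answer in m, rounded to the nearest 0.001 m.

With a 0.000002° grid the true value lies within half a step, ±0.000002°/2 = ±1e-06°, of the stored one.
N–S: 1e-06° × 111000 m/° = 0.111 m.
East–west component at 46.63°: 1e-06° × 111000 × cos 46.63° ≈ 1e-06 × 76224.5 ≈ 0.0762245 m.
Worst case both components are at the extreme and orthogonal: √(0.111² + 0.0762245²) ≈ 0.134652 m.

0.135 m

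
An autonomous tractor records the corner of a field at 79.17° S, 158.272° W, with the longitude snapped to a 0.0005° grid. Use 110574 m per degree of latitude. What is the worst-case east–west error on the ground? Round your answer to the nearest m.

With a 0.0005° grid the true value lies within half a step, ±0.0005°/2 = ±0.00025°, of the stored one.
At latitude 79.17° a degree of longitude spans 110574 m × cos 79.17° = 110574 × 0.1879 ≈ 20776.4 m.
East–west error: 0.00025° × 20776.4 m/° ≈ 5.19409 m.

5 m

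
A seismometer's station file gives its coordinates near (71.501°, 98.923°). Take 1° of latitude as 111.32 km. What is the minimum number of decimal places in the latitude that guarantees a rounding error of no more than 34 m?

4 decimal places

One degree of latitude covers 111320 m.
N decimal places → at most half a unit in the last place, 0.5 × 10⁻ᴺ° = 111320/2 × 10⁻ᴺ m.
Need 0.5 × 111320 × 10⁻ᴺ ≤ 34 → 10⁻ᴺ ≤ 6.109e-04, so N ≥ 3.21.
At 3 places the error can reach 55.7 m, but 4 places keeps it to 5.57 m.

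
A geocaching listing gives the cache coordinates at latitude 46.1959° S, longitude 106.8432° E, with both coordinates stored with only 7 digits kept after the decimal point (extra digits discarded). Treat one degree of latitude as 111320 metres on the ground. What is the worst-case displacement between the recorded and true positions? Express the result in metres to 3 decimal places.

0.014 metres

Truncating at 7 decimal places can drop up to a full unit in the last place, so each coordinate may be off by as much as 1e-07°.
Latitude error → 1e-07 × 111320 = 0.011132 m along the meridian.
Longitude error → 1e-07 × 111320 × cos 46.1959° = 1e-07 × 111320 × 0.6922 ≈ 0.00770551 m.
Combining orthogonally: (0.011132² + 0.00770551²)^½ ≈ 0.0135387 m.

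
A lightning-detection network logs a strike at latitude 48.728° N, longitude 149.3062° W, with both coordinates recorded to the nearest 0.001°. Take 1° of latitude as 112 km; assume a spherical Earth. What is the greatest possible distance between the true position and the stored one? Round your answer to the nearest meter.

Rounding to 3 decimal places leaves each coordinate within ±0.0005° of the true value.
N–S: 0.0005° × 112000 m/° = 56 m.
Longitude error → 0.0005 × 112000 × cos 48.728° = 0.0005 × 112000 × 0.6596 ≈ 36.9395 m.
Worst case both components are at the extreme and orthogonal: √(56² + 36.9395²) ≈ 67.086 m.

67 meters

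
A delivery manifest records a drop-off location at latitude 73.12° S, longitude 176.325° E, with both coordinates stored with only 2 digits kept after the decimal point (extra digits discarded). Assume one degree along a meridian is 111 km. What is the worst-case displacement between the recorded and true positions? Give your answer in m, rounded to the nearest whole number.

Truncating at 2 decimal places can drop up to a full unit in the last place, so each coordinate may be off by as much as 0.01°.
North–south component: 0.01° × 111000 = 1110 m.
Longitude error → 0.01 × 111000 × cos 73.12° = 0.01 × 111000 × 0.2904 ≈ 322.309 m.
Worst case both components are at the extreme and orthogonal: √(1110² + 322.309²) ≈ 1155.85 m.

1156 m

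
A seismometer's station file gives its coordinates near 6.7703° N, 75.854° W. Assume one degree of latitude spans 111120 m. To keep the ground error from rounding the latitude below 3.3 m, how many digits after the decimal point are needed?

5 decimal places

One degree of latitude covers 111120 m.
With N decimal places the half-ulp bound is 0.5·10⁻ᴺ°, or 0.5·10⁻ᴺ × 111120 m on the ground.
Setting 55560 × 10⁻ᴺ ≤ 3.3 gives 10ᴺ ≥ 1.684e+04, i.e. N ≥ 4.23.
N = 4 would give 5.56 m (too coarse); N = 5 gives 0.556 m ≤ 3.3 m.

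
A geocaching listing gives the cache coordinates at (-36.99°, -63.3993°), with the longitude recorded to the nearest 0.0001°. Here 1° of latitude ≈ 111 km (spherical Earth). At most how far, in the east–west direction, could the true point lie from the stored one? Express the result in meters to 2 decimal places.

Rounding to 4 decimal places leaves the longitude within ±5e-05° of the true value.
At latitude 36.99° a degree of longitude spans 111000 m × cos 36.99° = 111000 × 0.7987 ≈ 88660.2 m.
So at most 5e-05° × 88660.2 ≈ 4.43301 m east–west.

4.43 meters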